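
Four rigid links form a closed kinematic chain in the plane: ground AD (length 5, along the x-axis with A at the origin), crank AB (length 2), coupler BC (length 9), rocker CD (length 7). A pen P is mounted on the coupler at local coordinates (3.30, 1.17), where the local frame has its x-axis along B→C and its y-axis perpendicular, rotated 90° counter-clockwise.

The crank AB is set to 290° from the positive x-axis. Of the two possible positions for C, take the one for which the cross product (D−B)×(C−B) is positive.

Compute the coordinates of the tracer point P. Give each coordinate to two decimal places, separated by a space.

0.48 1.62

A=(0,0), D=(5.00,0)
B = A + 2.00·(cos290°, sin290°) = (0.6840, -1.8794)
|BD| = 4.7074
circle(B,9.00) ∩ circle(D,7.00): a=5.7526, h=6.9215
  candidates: C₊=(3.1949,6.7633) cross=32.582; C₋=(8.7216,-5.9287) cross=-32.582
  mode + wants cross > 0 → take C=(3.1949,6.7633) (cross=32.582)
ex = (C−B)/|BC| = (0.2790,0.9603); ey = (-0.9603,0.2790)
P = B + 3.30·ex + 1.17·ey = (0.4812,1.6160)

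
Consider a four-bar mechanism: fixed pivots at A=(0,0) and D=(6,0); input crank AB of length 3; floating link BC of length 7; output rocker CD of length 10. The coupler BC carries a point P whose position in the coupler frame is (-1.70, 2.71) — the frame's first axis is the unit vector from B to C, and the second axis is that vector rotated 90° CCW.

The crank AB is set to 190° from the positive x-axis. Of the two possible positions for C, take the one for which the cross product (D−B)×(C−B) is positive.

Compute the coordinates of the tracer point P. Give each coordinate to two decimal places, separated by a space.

-5.92 -1.71

A=(0,0), D=(6.00,0)
B = A + 3.00·(cos190°, sin190°) = (-2.9544, -0.5209)
|BD| = 8.9696
circle(B,7.00) ∩ circle(D,10.00): a=1.6418, h=6.8047
  candidates: C₊=(-1.7106,6.3677) cross=61.035; C₋=(-0.9201,-7.2188) cross=-61.035
  mode + wants cross > 0 → take C=(-1.7106,6.3677) (cross=61.035)
ex = (C−B)/|BC| = (0.1777,0.9841); ey = (-0.9841,0.1777)
P = B + -1.70·ex + 2.71·ey = (-5.9234,-1.7123)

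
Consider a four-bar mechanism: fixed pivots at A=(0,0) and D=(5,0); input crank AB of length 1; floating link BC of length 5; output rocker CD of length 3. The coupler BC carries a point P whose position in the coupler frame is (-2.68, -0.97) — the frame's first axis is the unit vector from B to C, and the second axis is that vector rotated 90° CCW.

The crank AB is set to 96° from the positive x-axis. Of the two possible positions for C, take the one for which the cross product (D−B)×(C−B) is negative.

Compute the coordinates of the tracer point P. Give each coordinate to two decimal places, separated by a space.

A=(0,0), D=(5.00,0)
B = A + 1.00·(cos96°, sin96°) = (-0.1045, 0.9945)
|BD| = 5.2005
circle(B,5.00) ∩ circle(D,3.00): a=4.1386, h=2.8058
  candidates: C₊=(4.4942,2.9571) cross=14.591; C₋=(3.4211,-2.5509) cross=-14.591
  mode - wants cross < 0 → take C=(3.4211,-2.5509) (cross=-14.591)
ex = (C−B)/|BC| = (0.7051,-0.7091); ey = (0.7091,0.7051)
P = B + -2.68·ex + -0.97·ey = (-2.6821,2.2109)

-2.68 2.21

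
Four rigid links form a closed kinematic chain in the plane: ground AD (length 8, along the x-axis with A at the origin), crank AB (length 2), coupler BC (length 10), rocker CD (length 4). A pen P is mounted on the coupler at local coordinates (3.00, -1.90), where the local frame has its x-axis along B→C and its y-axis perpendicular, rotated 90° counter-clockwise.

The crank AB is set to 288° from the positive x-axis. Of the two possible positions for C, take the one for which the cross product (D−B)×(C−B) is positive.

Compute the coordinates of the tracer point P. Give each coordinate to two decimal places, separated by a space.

4.16 -1.70

A=(0,0), D=(8.00,0)
B = A + 2.00·(cos288°, sin288°) = (0.6180, -1.9021)
|BD| = 7.6231
circle(B,10.00) ∩ circle(D,4.00): a=9.3211, h=3.6217
  candidates: C₊=(8.7406,3.9308) cross=27.608; C₋=(10.5480,-3.0834) cross=-27.608
  mode + wants cross > 0 → take C=(8.7406,3.9308) (cross=27.608)
ex = (C−B)/|BC| = (0.8123,0.5833); ey = (-0.5833,0.8123)
P = B + 3.00·ex + -1.90·ey = (4.1631,-1.6955)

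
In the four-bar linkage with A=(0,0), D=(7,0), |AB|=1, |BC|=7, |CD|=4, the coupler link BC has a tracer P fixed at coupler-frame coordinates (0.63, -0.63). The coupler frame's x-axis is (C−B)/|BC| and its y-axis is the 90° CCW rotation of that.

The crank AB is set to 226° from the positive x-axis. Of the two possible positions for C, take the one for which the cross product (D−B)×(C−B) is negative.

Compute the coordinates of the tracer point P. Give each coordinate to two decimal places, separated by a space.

-0.40 -1.56

A=(0,0), D=(7.00,0)
B = A + 1.00·(cos226°, sin226°) = (-0.6947, -0.7193)
|BD| = 7.7282
circle(B,7.00) ∩ circle(D,4.00): a=5.9991, h=3.6070
  candidates: C₊=(4.9427,3.4304) cross=27.876; C₋=(5.6142,-3.7523) cross=-27.876
  mode - wants cross < 0 → take C=(5.6142,-3.7523) (cross=-27.876)
ex = (C−B)/|BC| = (0.9013,-0.4333); ey = (0.4333,0.9013)
P = B + 0.63·ex + -0.63·ey = (-0.3998,-1.5601)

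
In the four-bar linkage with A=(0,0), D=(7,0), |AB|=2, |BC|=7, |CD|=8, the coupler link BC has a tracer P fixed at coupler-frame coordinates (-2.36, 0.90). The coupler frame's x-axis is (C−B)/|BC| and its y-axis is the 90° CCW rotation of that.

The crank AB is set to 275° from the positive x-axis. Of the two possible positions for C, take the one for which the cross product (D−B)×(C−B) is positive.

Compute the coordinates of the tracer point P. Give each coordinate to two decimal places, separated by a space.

A=(0,0), D=(7.00,0)
B = A + 2.00·(cos275°, sin275°) = (0.1743, -1.9924)
|BD| = 7.1105
circle(B,7.00) ∩ circle(D,8.00): a=2.5005, h=6.5382
  candidates: C₊=(0.7426,4.9845) cross=46.490; C₋=(4.4066,-7.5680) cross=-46.490
  mode + wants cross > 0 → take C=(0.7426,4.9845) (cross=46.490)
ex = (C−B)/|BC| = (0.0812,0.9967); ey = (-0.9967,0.0812)
P = B + -2.36·ex + 0.90·ey = (-0.9143,-4.2715)

-0.91 -4.27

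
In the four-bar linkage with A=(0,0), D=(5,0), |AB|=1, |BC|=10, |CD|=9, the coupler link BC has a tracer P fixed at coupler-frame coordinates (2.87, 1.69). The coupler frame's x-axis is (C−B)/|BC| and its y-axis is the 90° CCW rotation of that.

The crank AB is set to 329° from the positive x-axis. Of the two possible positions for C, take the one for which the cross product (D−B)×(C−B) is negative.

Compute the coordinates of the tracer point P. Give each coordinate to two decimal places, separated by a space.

A=(0,0), D=(5.00,0)
B = A + 1.00·(cos329°, sin329°) = (0.8572, -0.5150)
|BD| = 4.1747
circle(B,10.00) ∩ circle(D,9.00): a=4.3630, h=8.9980
  candidates: C₊=(4.0767,8.9525) cross=37.564; C₋=(6.2969,-8.9061) cross=-37.564
  mode - wants cross < 0 → take C=(6.2969,-8.9061) (cross=-37.564)
ex = (C−B)/|BC| = (0.5440,-0.8391); ey = (0.8391,0.5440)
P = B + 2.87·ex + 1.69·ey = (3.8365,-2.0040)

3.84 -2.00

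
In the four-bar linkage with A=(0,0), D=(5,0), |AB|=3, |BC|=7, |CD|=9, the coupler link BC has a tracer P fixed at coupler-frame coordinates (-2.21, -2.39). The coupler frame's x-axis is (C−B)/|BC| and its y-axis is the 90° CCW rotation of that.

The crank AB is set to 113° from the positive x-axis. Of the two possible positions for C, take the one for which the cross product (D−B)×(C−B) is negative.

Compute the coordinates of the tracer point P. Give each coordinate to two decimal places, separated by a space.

A=(0,0), D=(5.00,0)
B = A + 3.00·(cos113°, sin113°) = (-1.1722, 2.7615)
|BD| = 6.7618
circle(B,7.00) ∩ circle(D,9.00): a=1.0147, h=6.9261
  candidates: C₊=(2.5826,8.6693) cross=46.833; C₋=(-3.0746,-3.9750) cross=-46.833
  mode - wants cross < 0 → take C=(-3.0746,-3.9750) (cross=-46.833)
ex = (C−B)/|BC| = (-0.2718,-0.9624); ey = (0.9624,-0.2718)
P = B + -2.21·ex + -2.39·ey = (-2.8716,5.5379)

-2.87 5.54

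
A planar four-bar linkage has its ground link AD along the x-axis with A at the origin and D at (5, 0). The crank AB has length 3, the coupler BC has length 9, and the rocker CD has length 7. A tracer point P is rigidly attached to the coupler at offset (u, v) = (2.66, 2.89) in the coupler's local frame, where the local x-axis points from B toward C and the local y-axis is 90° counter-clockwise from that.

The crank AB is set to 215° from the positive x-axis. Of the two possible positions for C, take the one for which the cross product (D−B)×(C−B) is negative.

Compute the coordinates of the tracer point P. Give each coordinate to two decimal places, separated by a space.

A=(0,0), D=(5.00,0)
B = A + 3.00·(cos215°, sin215°) = (-2.4575, -1.7207)
|BD| = 7.6534
circle(B,9.00) ∩ circle(D,7.00): a=5.9173, h=6.7813
  candidates: C₊=(1.7837,6.2173) cross=51.900; C₋=(4.8330,-6.9980) cross=-51.900
  mode - wants cross < 0 → take C=(4.8330,-6.9980) (cross=-51.900)
ex = (C−B)/|BC| = (0.8100,-0.5864); ey = (0.5864,0.8100)
P = B + 2.66·ex + 2.89·ey = (1.3919,-0.9394)

1.39 -0.94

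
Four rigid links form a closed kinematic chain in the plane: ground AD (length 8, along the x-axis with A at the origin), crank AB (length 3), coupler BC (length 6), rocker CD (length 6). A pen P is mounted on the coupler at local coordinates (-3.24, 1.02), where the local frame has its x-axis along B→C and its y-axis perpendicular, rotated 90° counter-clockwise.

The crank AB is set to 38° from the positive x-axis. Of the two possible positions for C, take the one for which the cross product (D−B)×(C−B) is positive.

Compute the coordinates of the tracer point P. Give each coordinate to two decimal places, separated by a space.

-0.72 0.42

A=(0,0), D=(8.00,0)
B = A + 3.00·(cos38°, sin38°) = (2.3640, 1.8470)
|BD| = 5.9309
circle(B,6.00) ∩ circle(D,6.00): a=2.9654, h=5.2159
  candidates: C₊=(6.8064,5.8801) cross=30.935; C₋=(3.5577,-4.0331) cross=-30.935
  mode + wants cross > 0 → take C=(6.8064,5.8801) (cross=30.935)
ex = (C−B)/|BC| = (0.7404,0.6722); ey = (-0.6722,0.7404)
P = B + -3.24·ex + 1.02·ey = (-0.7204,0.4243)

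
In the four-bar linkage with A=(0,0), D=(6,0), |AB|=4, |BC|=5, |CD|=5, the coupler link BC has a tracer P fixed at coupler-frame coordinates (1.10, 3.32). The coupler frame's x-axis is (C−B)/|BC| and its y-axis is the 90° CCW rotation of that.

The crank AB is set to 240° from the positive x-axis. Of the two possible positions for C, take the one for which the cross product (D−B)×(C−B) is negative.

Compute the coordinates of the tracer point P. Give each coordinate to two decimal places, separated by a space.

A=(0,0), D=(6.00,0)
B = A + 4.00·(cos240°, sin240°) = (-2.0000, -3.4641)
|BD| = 8.7178
circle(B,5.00) ∩ circle(D,5.00): a=4.3589, h=2.4495
  candidates: C₊=(1.0267,0.5158) cross=21.354; C₋=(2.9733,-3.9799) cross=-21.354
  mode - wants cross < 0 → take C=(2.9733,-3.9799) (cross=-21.354)
ex = (C−B)/|BC| = (0.9947,-0.1032); ey = (0.1032,0.9947)
P = B + 1.10·ex + 3.32·ey = (-0.5634,-0.2753)

-0.56 -0.28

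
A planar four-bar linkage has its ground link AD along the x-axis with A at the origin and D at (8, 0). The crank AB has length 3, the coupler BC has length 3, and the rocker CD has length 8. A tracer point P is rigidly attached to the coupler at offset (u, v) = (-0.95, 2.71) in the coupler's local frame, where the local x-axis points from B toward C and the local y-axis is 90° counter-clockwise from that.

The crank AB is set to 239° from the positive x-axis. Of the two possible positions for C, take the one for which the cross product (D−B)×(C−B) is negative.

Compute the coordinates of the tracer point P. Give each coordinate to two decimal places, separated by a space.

-1.07 0.26

A=(0,0), D=(8.00,0)
B = A + 3.00·(cos239°, sin239°) = (-1.5451, -2.5715)
|BD| = 9.8854
circle(B,3.00) ∩ circle(D,8.00): a=2.1608, h=2.0810
  candidates: C₊=(-0.0000,0.0000) cross=20.572; C₋=(1.0827,-4.0188) cross=-20.572
  mode - wants cross < 0 → take C=(1.0827,-4.0188) (cross=-20.572)
ex = (C−B)/|BC| = (0.8759,-0.4824); ey = (0.4824,0.8759)
P = B + -0.95·ex + 2.71·ey = (-1.0699,0.2606)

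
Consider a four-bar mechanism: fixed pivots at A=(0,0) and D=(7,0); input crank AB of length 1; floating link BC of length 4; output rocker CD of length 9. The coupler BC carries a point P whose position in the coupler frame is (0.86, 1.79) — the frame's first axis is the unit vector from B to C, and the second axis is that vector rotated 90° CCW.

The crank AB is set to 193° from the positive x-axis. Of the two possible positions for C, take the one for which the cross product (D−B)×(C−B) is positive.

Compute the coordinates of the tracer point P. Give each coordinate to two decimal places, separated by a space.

-2.80 0.55

A=(0,0), D=(7.00,0)
B = A + 1.00·(cos193°, sin193°) = (-0.9744, -0.2250)
|BD| = 7.9775
circle(B,4.00) ∩ circle(D,9.00): a=-0.0852, h=3.9991
  candidates: C₊=(-1.1723,3.7702) cross=31.903; C₋=(-0.9467,-4.2249) cross=-31.903
  mode + wants cross > 0 → take C=(-1.1723,3.7702) (cross=31.903)
ex = (C−B)/|BC| = (-0.0495,0.9988); ey = (-0.9988,-0.0495)
P = B + 0.86·ex + 1.79·ey = (-2.8047,0.5454)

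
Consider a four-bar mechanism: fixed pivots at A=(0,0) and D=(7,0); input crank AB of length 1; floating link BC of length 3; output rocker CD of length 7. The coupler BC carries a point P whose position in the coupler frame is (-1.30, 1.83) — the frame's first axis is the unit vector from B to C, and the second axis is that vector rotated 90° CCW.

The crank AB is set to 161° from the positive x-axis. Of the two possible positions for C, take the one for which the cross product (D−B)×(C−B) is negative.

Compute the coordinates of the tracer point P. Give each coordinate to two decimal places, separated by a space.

0.10 2.31

A=(0,0), D=(7.00,0)
B = A + 1.00·(cos161°, sin161°) = (-0.9455, 0.3256)
|BD| = 7.9522
circle(B,3.00) ∩ circle(D,7.00): a=1.4611, h=2.6202
  candidates: C₊=(0.6216,2.8837) cross=20.836; C₋=(0.4070,-2.3522) cross=-20.836
  mode - wants cross < 0 → take C=(0.4070,-2.3522) (cross=-20.836)
ex = (C−B)/|BC| = (0.4509,-0.8926); ey = (0.8926,0.4509)
P = B + -1.30·ex + 1.83·ey = (0.1018,2.3110)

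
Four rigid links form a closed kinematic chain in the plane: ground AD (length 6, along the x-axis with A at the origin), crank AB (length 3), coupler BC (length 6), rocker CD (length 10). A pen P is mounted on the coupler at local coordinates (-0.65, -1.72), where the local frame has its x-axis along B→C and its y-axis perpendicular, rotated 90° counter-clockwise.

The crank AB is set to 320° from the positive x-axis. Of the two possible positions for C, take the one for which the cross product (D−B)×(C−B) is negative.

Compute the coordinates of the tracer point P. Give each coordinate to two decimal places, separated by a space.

1.42 -0.31

A=(0,0), D=(6.00,0)
B = A + 3.00·(cos320°, sin320°) = (2.2981, -1.9284)
|BD| = 4.1740
circle(B,6.00) ∩ circle(D,10.00): a=-5.5795, h=2.2067
  candidates: C₊=(-3.6697,-2.5490) cross=9.211; C₋=(-1.6307,-6.4631) cross=-9.211
  mode - wants cross < 0 → take C=(-1.6307,-6.4631) (cross=-9.211)
ex = (C−B)/|BC| = (-0.6548,-0.7558); ey = (0.7558,-0.6548)
P = B + -0.65·ex + -1.72·ey = (1.4238,-0.3108)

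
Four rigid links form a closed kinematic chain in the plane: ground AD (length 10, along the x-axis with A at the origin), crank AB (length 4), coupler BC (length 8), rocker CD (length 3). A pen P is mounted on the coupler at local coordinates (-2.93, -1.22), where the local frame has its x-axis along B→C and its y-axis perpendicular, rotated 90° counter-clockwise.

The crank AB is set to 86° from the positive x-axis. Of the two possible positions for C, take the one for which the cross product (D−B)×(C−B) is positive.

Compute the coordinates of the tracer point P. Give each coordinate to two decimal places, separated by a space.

A=(0,0), D=(10.00,0)
B = A + 4.00·(cos86°, sin86°) = (0.2790, 3.9903)
|BD| = 10.5081
circle(B,8.00) ∩ circle(D,3.00): a=7.8711, h=1.4305
  candidates: C₊=(8.1037,2.3247) cross=15.031; C₋=(7.0173,-0.3220) cross=-15.031
  mode + wants cross > 0 → take C=(8.1037,2.3247) (cross=15.031)
ex = (C−B)/|BC| = (0.9781,-0.2082); ey = (0.2082,0.9781)
P = B + -2.93·ex + -1.22·ey = (-2.8408,3.4070)

-2.84 3.41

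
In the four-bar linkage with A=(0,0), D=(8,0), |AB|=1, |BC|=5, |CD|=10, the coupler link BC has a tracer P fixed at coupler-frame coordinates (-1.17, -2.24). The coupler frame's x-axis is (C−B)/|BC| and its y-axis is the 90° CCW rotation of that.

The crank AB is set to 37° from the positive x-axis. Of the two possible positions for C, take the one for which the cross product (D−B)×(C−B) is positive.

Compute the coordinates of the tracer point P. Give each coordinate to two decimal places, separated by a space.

3.25 -0.01

A=(0,0), D=(8.00,0)
B = A + 1.00·(cos37°, sin37°) = (0.7986, 0.6018)
|BD| = 7.2265
circle(B,5.00) ∩ circle(D,10.00): a=-1.5760, h=4.7451
  candidates: C₊=(-0.3767,5.4617) cross=34.290; C₋=(-1.1671,-3.9956) cross=-34.290
  mode + wants cross > 0 → take C=(-0.3767,5.4617) (cross=34.290)
ex = (C−B)/|BC| = (-0.2351,0.9720); ey = (-0.9720,-0.2351)
P = B + -1.17·ex + -2.24·ey = (3.2509,-0.0088)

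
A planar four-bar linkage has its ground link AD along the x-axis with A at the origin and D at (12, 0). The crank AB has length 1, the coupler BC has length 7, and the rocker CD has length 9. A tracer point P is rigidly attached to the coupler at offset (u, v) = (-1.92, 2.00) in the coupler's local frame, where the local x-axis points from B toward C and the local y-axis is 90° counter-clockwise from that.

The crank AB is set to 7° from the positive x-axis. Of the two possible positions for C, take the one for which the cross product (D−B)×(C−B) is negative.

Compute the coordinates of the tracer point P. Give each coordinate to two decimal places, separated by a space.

1.54 2.84

A=(0,0), D=(12.00,0)
B = A + 1.00·(cos7°, sin7°) = (0.9925, 0.1219)
|BD| = 11.0081
circle(B,7.00) ∩ circle(D,9.00): a=4.0506, h=5.7090
  candidates: C₊=(5.1061,5.7857) cross=62.845; C₋=(4.9797,-5.6316) cross=-62.845
  mode - wants cross < 0 → take C=(4.9797,-5.6316) (cross=-62.845)
ex = (C−B)/|BC| = (0.5696,-0.8219); ey = (0.8219,0.5696)
P = B + -1.92·ex + 2.00·ey = (1.5428,2.8392)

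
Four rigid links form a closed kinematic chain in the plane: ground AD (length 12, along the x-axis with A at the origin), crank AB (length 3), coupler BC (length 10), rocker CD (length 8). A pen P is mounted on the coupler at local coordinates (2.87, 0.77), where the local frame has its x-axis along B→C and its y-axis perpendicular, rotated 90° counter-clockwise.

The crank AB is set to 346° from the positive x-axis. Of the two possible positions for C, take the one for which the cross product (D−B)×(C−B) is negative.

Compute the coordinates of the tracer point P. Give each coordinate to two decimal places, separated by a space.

A=(0,0), D=(12.00,0)
B = A + 3.00·(cos346°, sin346°) = (2.9109, -0.7258)
|BD| = 9.1180
circle(B,10.00) ∩ circle(D,8.00): a=6.5331, h=7.5709
  candidates: C₊=(8.8207,7.3411) cross=69.032; C₋=(10.0259,-7.7526) cross=-69.032
  mode - wants cross < 0 → take C=(10.0259,-7.7526) (cross=-69.032)
ex = (C−B)/|BC| = (0.7115,-0.7027); ey = (0.7027,0.7115)
P = B + 2.87·ex + 0.77·ey = (5.4940,-2.1946)

5.49 -2.19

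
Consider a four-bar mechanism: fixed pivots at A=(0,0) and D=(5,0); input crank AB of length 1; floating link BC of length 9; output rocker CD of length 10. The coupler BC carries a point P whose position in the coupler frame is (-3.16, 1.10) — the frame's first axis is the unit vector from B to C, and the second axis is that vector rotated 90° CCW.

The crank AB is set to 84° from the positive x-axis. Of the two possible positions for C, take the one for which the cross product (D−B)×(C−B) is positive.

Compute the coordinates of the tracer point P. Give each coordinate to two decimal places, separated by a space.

A=(0,0), D=(5.00,0)
B = A + 1.00·(cos84°, sin84°) = (0.1045, 0.9945)
|BD| = 4.9955
circle(B,9.00) ∩ circle(D,10.00): a=0.5960, h=8.9802
  candidates: C₊=(2.4764,9.6763) cross=44.861; C₋=(-1.0992,-7.9246) cross=-44.861
  mode + wants cross > 0 → take C=(2.4764,9.6763) (cross=44.861)
ex = (C−B)/|BC| = (0.2635,0.9646); ey = (-0.9646,0.2635)
P = B + -3.16·ex + 1.10·ey = (-1.7894,-1.7639)

-1.79 -1.76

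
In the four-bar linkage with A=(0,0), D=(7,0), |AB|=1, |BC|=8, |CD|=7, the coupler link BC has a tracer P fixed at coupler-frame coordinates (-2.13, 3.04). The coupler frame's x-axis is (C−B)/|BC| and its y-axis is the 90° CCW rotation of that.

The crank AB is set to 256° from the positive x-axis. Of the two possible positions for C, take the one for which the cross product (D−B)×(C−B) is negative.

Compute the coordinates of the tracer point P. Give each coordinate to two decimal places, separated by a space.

0.50 2.67

A=(0,0), D=(7.00,0)
B = A + 1.00·(cos256°, sin256°) = (-0.2419, -0.9703)
|BD| = 7.3066
circle(B,8.00) ∩ circle(D,7.00): a=4.6798, h=6.4884
  candidates: C₊=(3.5348,6.0821) cross=47.409; C₋=(5.2581,-6.7798) cross=-47.409
  mode - wants cross < 0 → take C=(5.2581,-6.7798) (cross=-47.409)
ex = (C−B)/|BC| = (0.6875,-0.7262); ey = (0.7262,0.6875)
P = B + -2.13·ex + 3.04·ey = (0.5013,2.6665)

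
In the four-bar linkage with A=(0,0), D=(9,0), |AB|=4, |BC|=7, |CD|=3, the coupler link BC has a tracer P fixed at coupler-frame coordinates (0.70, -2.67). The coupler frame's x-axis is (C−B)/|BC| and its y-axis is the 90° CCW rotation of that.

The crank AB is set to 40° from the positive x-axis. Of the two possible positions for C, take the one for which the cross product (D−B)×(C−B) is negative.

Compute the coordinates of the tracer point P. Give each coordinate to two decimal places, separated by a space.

A=(0,0), D=(9.00,0)
B = A + 4.00·(cos40°, sin40°) = (3.0642, 2.5712)
|BD| = 6.4688
circle(B,7.00) ∩ circle(D,3.00): a=6.3262, h=2.9966
  candidates: C₊=(10.0602,2.8064) cross=19.384; C₋=(7.6781,-2.6931) cross=-19.384
  mode - wants cross < 0 → take C=(7.6781,-2.6931) (cross=-19.384)
ex = (C−B)/|BC| = (0.6591,-0.7520); ey = (0.7520,0.6591)
P = B + 0.70·ex + -2.67·ey = (1.5177,0.2849)

1.52 0.28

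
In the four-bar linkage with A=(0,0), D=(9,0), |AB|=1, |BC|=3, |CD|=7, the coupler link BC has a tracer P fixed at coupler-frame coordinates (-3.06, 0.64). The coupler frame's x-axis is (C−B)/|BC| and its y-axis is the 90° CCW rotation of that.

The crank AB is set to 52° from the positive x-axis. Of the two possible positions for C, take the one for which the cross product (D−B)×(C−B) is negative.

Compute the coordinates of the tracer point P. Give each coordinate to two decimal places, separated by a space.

-0.48 3.72

A=(0,0), D=(9.00,0)
B = A + 1.00·(cos52°, sin52°) = (0.6157, 0.7880)
|BD| = 8.4213
circle(B,3.00) ∩ circle(D,7.00): a=1.8357, h=2.3728
  candidates: C₊=(2.6653,2.9786) cross=19.982; C₋=(2.2213,-1.7461) cross=-19.982
  mode - wants cross < 0 → take C=(2.2213,-1.7461) (cross=-19.982)
ex = (C−B)/|BC| = (0.5352,-0.8447); ey = (0.8447,0.5352)
P = B + -3.06·ex + 0.64·ey = (-0.4815,3.7154)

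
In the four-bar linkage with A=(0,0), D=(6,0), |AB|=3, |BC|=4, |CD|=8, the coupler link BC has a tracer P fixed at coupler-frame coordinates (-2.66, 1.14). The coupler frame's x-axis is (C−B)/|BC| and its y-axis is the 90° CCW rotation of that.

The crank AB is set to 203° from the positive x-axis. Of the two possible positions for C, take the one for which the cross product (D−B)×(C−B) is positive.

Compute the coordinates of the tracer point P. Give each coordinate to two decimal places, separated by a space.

A=(0,0), D=(6.00,0)
B = A + 3.00·(cos203°, sin203°) = (-2.7615, -1.1722)
|BD| = 8.8396
circle(B,4.00) ∩ circle(D,8.00): a=1.7047, h=3.6185
  candidates: C₊=(-1.5517,2.6405) cross=31.986; C₋=(-0.5920,-4.5327) cross=-31.986
  mode + wants cross > 0 → take C=(-1.5517,2.6405) (cross=31.986)
ex = (C−B)/|BC| = (0.3025,0.9532); ey = (-0.9532,0.3025)
P = B + -2.66·ex + 1.14·ey = (-4.6527,-3.3628)

-4.65 -3.36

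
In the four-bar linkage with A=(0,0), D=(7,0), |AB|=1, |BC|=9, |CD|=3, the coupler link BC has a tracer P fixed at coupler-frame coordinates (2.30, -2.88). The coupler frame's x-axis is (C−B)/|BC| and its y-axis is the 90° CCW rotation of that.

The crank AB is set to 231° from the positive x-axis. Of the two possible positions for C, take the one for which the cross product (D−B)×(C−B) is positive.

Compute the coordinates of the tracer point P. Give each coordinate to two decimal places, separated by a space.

2.66 -2.45

A=(0,0), D=(7.00,0)
B = A + 1.00·(cos231°, sin231°) = (-0.6293, -0.7771)
|BD| = 7.6688
circle(B,9.00) ∩ circle(D,3.00): a=8.5287, h=2.8741
  candidates: C₊=(7.5643,2.9465) cross=22.041; C₋=(8.1468,-2.7722) cross=-22.041
  mode + wants cross > 0 → take C=(7.5643,2.9465) (cross=22.041)
ex = (C−B)/|BC| = (0.9104,0.4137); ey = (-0.4137,0.9104)
P = B + 2.30·ex + -2.88·ey = (2.6561,-2.4475)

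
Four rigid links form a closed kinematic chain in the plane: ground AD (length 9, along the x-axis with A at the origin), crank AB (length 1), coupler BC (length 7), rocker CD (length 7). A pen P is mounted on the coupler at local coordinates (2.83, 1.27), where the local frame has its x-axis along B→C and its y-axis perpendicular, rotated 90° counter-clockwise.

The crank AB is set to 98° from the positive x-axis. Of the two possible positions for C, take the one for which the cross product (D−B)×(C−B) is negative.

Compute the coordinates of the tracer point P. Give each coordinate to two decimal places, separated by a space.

A=(0,0), D=(9.00,0)
B = A + 1.00·(cos98°, sin98°) = (-0.1392, 0.9903)
|BD| = 9.1927
circle(B,7.00) ∩ circle(D,7.00): a=4.5963, h=5.2796
  candidates: C₊=(4.9991,5.7440) cross=48.533; C₋=(3.8617,-4.7537) cross=-48.533
  mode - wants cross < 0 → take C=(3.8617,-4.7537) (cross=-48.533)
ex = (C−B)/|BC| = (0.5716,-0.8206); ey = (0.8206,0.5716)
P = B + 2.83·ex + 1.27·ey = (2.5204,-0.6061)

2.52 -0.61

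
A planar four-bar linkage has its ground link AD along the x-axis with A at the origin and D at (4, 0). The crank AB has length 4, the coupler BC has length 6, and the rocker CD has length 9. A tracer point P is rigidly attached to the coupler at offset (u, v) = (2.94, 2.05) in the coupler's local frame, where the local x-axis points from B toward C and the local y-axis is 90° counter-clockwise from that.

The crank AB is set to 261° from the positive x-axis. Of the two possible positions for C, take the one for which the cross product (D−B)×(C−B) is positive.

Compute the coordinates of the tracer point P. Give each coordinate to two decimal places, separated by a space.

-4.17 -3.43

A=(0,0), D=(4.00,0)
B = A + 4.00·(cos261°, sin261°) = (-0.6257, -3.9508)
|BD| = 6.0832
circle(B,6.00) ∩ circle(D,9.00): a=-0.6571, h=5.9639
  candidates: C₊=(-4.9986,0.1575) cross=36.280; C₋=(2.7479,-8.9125) cross=-36.280
  mode + wants cross > 0 → take C=(-4.9986,0.1575) (cross=36.280)
ex = (C−B)/|BC| = (-0.7288,0.6847); ey = (-0.6847,-0.7288)
P = B + 2.94·ex + 2.05·ey = (-4.1721,-3.4318)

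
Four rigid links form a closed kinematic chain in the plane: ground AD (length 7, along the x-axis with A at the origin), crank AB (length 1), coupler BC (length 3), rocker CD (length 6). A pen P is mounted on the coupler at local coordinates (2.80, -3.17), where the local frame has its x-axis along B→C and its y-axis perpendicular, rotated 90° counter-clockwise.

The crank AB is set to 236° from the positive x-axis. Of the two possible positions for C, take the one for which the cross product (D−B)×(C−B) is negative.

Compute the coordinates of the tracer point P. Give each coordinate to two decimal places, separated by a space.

A=(0,0), D=(7.00,0)
B = A + 1.00·(cos236°, sin236°) = (-0.5592, -0.8290)
|BD| = 7.6045
circle(B,3.00) ∩ circle(D,6.00): a=2.0270, h=2.2116
  candidates: C₊=(1.2146,1.5904) cross=16.818; C₋=(1.6968,-2.8065) cross=-16.818
  mode - wants cross < 0 → take C=(1.6968,-2.8065) (cross=-16.818)
ex = (C−B)/|BC| = (0.7520,-0.6592); ey = (0.6592,0.7520)
P = B + 2.80·ex + -3.17·ey = (-0.5431,-5.0585)

-0.54 -5.06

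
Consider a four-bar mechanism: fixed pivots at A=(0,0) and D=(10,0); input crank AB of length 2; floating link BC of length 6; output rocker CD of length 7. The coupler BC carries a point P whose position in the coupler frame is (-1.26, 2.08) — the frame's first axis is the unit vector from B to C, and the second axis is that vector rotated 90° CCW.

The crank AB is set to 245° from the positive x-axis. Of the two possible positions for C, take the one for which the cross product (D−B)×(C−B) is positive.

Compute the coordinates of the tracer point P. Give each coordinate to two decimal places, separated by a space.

-3.20 -1.22

A=(0,0), D=(10.00,0)
B = A + 2.00·(cos245°, sin245°) = (-0.8452, -1.8126)
|BD| = 10.9957
circle(B,6.00) ∩ circle(D,7.00): a=4.9067, h=3.4532
  candidates: C₊=(3.4251,2.4022) cross=37.970; C₋=(4.5636,-4.4097) cross=-37.970
  mode + wants cross > 0 → take C=(3.4251,2.4022) (cross=37.970)
ex = (C−B)/|BC| = (0.7117,0.7025); ey = (-0.7025,0.7117)
P = B + -1.26·ex + 2.08·ey = (-3.2031,-1.2173)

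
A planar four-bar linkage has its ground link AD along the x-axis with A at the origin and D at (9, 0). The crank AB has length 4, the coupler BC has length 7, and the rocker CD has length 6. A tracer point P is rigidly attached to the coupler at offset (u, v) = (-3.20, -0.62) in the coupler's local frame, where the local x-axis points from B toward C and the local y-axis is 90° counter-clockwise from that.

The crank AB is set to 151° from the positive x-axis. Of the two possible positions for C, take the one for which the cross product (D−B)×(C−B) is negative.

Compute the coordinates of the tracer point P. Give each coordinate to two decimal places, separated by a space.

A=(0,0), D=(9.00,0)
B = A + 4.00·(cos151°, sin151°) = (-3.4985, 1.9392)
|BD| = 12.6480
circle(B,7.00) ∩ circle(D,6.00): a=6.8379, h=1.4976
  candidates: C₊=(3.4882,2.3707) cross=18.941; C₋=(3.0290,-0.5890) cross=-18.941
  mode - wants cross < 0 → take C=(3.0290,-0.5890) (cross=-18.941)
ex = (C−B)/|BC| = (0.9325,-0.3612); ey = (0.3612,0.9325)
P = B + -3.20·ex + -0.62·ey = (-6.7064,2.5169)

-6.71 2.52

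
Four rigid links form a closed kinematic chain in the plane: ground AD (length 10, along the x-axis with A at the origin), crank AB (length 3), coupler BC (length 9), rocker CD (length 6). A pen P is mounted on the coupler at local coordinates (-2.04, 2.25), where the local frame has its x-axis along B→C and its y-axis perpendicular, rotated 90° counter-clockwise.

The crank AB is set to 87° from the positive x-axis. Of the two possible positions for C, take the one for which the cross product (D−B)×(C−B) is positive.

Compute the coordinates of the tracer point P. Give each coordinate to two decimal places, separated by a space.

-2.49 4.48

A=(0,0), D=(10.00,0)
B = A + 3.00·(cos87°, sin87°) = (0.1570, 2.9959)
|BD| = 10.2888
circle(B,9.00) ∩ circle(D,6.00): a=7.3313, h=5.2204
  candidates: C₊=(8.6907,5.8554) cross=53.712; C₋=(5.6505,-4.1330) cross=-53.712
  mode + wants cross > 0 → take C=(8.6907,5.8554) (cross=53.712)
ex = (C−B)/|BC| = (0.9482,0.3177); ey = (-0.3177,0.9482)
P = B + -2.04·ex + 2.25·ey = (-2.4922,4.4811)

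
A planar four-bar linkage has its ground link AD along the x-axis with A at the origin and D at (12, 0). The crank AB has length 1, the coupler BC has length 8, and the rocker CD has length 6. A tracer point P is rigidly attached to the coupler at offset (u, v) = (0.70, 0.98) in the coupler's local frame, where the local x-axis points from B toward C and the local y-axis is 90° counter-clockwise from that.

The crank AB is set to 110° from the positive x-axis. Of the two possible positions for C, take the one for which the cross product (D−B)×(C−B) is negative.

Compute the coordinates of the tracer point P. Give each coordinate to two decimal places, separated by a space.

0.74 1.47

A=(0,0), D=(12.00,0)
B = A + 1.00·(cos110°, sin110°) = (-0.3420, 0.9397)
|BD| = 12.3777
circle(B,8.00) ∩ circle(D,6.00): a=7.3199, h=3.2278
  candidates: C₊=(7.2018,3.6024) cross=39.953; C₋=(6.7117,-2.8345) cross=-39.953
  mode - wants cross < 0 → take C=(6.7117,-2.8345) (cross=-39.953)
ex = (C−B)/|BC| = (0.8817,-0.4718); ey = (0.4718,0.8817)
P = B + 0.70·ex + 0.98·ey = (0.7375,1.4735)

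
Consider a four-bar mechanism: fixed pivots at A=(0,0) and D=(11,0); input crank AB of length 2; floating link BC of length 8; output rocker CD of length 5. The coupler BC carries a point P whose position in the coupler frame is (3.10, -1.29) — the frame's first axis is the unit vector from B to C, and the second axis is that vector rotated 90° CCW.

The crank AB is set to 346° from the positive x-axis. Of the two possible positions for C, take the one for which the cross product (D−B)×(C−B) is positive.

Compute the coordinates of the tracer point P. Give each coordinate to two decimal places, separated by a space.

A=(0,0), D=(11.00,0)
B = A + 2.00·(cos346°, sin346°) = (1.9406, -0.4838)
|BD| = 9.0723
circle(B,8.00) ∩ circle(D,5.00): a=6.6856, h=4.3936
  candidates: C₊=(8.3823,4.2600) cross=39.860; C₋=(8.8509,-4.5146) cross=-39.860
  mode + wants cross > 0 → take C=(8.3823,4.2600) (cross=39.860)
ex = (C−B)/|BC| = (0.8052,0.5930); ey = (-0.5930,0.8052)
P = B + 3.10·ex + -1.29·ey = (5.2017,0.3157)

5.20 0.32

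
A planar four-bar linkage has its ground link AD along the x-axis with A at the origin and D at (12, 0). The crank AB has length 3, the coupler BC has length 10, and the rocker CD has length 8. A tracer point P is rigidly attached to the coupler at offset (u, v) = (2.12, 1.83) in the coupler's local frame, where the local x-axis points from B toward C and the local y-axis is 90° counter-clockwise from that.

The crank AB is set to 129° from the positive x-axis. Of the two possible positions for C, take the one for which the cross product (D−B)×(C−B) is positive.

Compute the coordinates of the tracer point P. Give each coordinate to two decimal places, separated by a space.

-0.70 4.87

A=(0,0), D=(12.00,0)
B = A + 3.00·(cos129°, sin129°) = (-1.8880, 2.3314)
|BD| = 14.0823
circle(B,10.00) ∩ circle(D,8.00): a=8.3193, h=5.5487
  candidates: C₊=(7.2352,6.4263) cross=78.139; C₋=(5.3979,-4.5181) cross=-78.139
  mode + wants cross > 0 → take C=(7.2352,6.4263) (cross=78.139)
ex = (C−B)/|BC| = (0.9123,0.4095); ey = (-0.4095,0.9123)
P = B + 2.12·ex + 1.83·ey = (-0.7032,4.8691)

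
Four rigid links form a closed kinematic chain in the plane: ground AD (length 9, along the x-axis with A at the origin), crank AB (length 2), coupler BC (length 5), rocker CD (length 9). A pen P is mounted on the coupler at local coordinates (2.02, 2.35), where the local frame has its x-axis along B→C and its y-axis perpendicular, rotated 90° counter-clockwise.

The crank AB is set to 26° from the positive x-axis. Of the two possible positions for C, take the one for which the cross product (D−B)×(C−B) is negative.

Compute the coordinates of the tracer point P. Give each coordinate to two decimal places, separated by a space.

A=(0,0), D=(9.00,0)
B = A + 2.00·(cos26°, sin26°) = (1.7976, 0.8767)
|BD| = 7.2556
circle(B,5.00) ∩ circle(D,9.00): a=-0.2313, h=4.9946
  candidates: C₊=(2.1715,5.8627) cross=36.239; C₋=(0.9644,-4.0534) cross=-36.239
  mode - wants cross < 0 → take C=(0.9644,-4.0534) (cross=-36.239)
ex = (C−B)/|BC| = (-0.1666,-0.9860); ey = (0.9860,-0.1666)
P = B + 2.02·ex + 2.35·ey = (3.7781,-1.5066)

3.78 -1.51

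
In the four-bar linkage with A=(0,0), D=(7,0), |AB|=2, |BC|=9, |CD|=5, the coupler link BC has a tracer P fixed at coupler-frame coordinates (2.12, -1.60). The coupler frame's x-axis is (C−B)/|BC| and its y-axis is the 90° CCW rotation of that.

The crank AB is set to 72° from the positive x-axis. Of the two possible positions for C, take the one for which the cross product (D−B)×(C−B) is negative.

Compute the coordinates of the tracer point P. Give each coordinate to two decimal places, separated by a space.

0.77 -0.75

A=(0,0), D=(7.00,0)
B = A + 2.00·(cos72°, sin72°) = (0.6180, 1.9021)
|BD| = 6.6594
circle(B,9.00) ∩ circle(D,5.00): a=7.5343, h=4.9229
  candidates: C₊=(9.2446,4.4679) cross=32.783; C₋=(6.4323,-4.9677) cross=-32.783
  mode - wants cross < 0 → take C=(6.4323,-4.9677) (cross=-32.783)
ex = (C−B)/|BC| = (0.6460,-0.7633); ey = (0.7633,0.6460)
P = B + 2.12·ex + -1.60·ey = (0.7663,-0.7498)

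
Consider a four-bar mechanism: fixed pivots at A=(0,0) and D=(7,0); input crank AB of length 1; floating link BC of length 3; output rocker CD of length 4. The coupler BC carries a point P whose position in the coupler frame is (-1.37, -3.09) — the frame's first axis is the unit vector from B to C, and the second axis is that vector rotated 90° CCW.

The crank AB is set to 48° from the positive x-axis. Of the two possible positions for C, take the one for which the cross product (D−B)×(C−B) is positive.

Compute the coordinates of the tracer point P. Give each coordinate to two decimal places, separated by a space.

0.54 -2.63

A=(0,0), D=(7.00,0)
B = A + 1.00·(cos48°, sin48°) = (0.6691, 0.7431)
|BD| = 6.3743
circle(B,3.00) ∩ circle(D,4.00): a=2.6381, h=1.4285
  candidates: C₊=(3.4558,1.8543) cross=9.105; C₋=(3.1227,-0.9831) cross=-9.105
  mode + wants cross > 0 → take C=(3.4558,1.8543) (cross=9.105)
ex = (C−B)/|BC| = (0.9289,0.3704); ey = (-0.3704,0.9289)
P = B + -1.37·ex + -3.09·ey = (0.5411,-2.6345)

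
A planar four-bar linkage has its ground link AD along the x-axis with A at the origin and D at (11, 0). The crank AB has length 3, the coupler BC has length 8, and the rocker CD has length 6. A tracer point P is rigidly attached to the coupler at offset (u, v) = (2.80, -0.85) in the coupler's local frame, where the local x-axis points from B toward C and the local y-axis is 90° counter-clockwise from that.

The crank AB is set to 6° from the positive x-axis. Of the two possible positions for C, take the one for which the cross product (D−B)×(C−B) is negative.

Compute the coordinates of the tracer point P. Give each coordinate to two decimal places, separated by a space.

A=(0,0), D=(11.00,0)
B = A + 3.00·(cos6°, sin6°) = (2.9836, 0.3136)
|BD| = 8.0226
circle(B,8.00) ∩ circle(D,6.00): a=5.7564, h=5.5556
  candidates: C₊=(8.9527,5.6399) cross=44.570; C₋=(8.5184,-5.4627) cross=-44.570
  mode - wants cross < 0 → take C=(8.5184,-5.4627) (cross=-44.570)
ex = (C−B)/|BC| = (0.6919,-0.7220); ey = (0.7220,0.6919)
P = B + 2.80·ex + -0.85·ey = (4.3070,-2.2962)

4.31 -2.30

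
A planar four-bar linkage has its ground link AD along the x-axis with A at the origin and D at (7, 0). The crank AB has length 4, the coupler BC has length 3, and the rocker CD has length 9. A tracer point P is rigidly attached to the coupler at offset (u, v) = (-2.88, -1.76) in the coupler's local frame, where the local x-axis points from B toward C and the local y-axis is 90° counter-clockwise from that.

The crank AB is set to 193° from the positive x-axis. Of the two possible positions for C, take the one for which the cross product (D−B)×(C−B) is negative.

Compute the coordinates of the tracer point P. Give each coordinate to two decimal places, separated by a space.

-7.24 -0.47

A=(0,0), D=(7.00,0)
B = A + 4.00·(cos193°, sin193°) = (-3.8975, -0.8998)
|BD| = 10.9346
circle(B,3.00) ∩ circle(D,9.00): a=2.1750, h=2.0663
  candidates: C₊=(-1.8999,1.3384) cross=22.594; C₋=(-1.5599,-2.7801) cross=-22.594
  mode - wants cross < 0 → take C=(-1.5599,-2.7801) (cross=-22.594)
ex = (C−B)/|BC| = (0.7792,-0.6268); ey = (0.6268,0.7792)
P = B + -2.88·ex + -1.76·ey = (-7.2447,-0.4661)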